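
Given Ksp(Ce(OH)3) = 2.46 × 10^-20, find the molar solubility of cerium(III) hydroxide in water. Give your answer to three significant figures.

s = 5.49e-6 M

Ce(OH)3(s) ⇌ Ce^3+ + 3 OH^-
Ksp = [Ce^3+][OH^-]^3
For each mole of Ce(OH)3 that dissolves: [Ce^3+] = s, [OH^-] = 3s.
Substituting: Ksp = s(3s)^3 = 27s^4
s = (2.46 × 10^-20 / 27)^(1/4) = 5.49 × 10^-6 M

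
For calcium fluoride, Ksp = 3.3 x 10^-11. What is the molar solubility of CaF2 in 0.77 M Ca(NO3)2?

s = 3.3e-6 M

CaF2(s) <=> Ca^2+ + 2 F^-
Ksp = [Ca^2+][F^-]^2
Let s be the molar solubility in this solution. [Ca^2+] = 0.77 + s ≈ 0.77, [F^-] = 2s (common-ion effect: Ca^2+ is already 0.77 M).
Ksp ≈ 0.77 × (2s)^2
s = 3.3 × 10^-6 M
Check: s = 3.3 × 10^-6 ≪ 0.77, so the approximation is valid.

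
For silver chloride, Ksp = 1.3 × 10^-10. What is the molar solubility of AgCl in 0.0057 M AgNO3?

2.3e-8 M

AgCl(s) ⇌ Ag^+(aq) + Cl^-(aq)
Ksp = [Ag^+][Cl^-]
If s mol/L dissolves here, [Ag^+] = 0.0057 + s ≈ 0.0057, [Cl^-] = s (common-ion effect: Ag^+ is already 0.0057 M).
Ksp ≈ 0.0057 × s
s = 2.3 x 10^-8 M
Check: s = 2.3 x 10^-8 ≪ 0.0057, so the approximation is valid.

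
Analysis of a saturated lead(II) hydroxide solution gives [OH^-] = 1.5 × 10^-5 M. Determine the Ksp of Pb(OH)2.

Pb(OH)2(s) ⇌ Pb^2+ + 2 OH^-
Stoichiometry gives [Pb^2+] = (1/2)[OH^-] = 7.50 × 10^-6 M.
Ksp = [Pb^2+][OH^-]^2
Ksp = 7.50 × 10^-6 × (1.5 × 10^-5)^2 = 1.7 x 10^-15

1.7e-15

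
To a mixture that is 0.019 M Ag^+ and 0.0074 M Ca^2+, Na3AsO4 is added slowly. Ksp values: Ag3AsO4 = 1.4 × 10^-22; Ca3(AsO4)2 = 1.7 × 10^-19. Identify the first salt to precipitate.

Each salt begins to precipitate when Q = Ksp, i.e. when [AsO4^3-] reaches its threshold.
For Ag3AsO4: 1.4 × 10^-22 = (0.019)^3 × [AsO4^3-]  ⇒  [AsO4^3-] = 2.0 × 10^-17 M.
For Ca3(AsO4)2: 1.7 × 10^-19 = (0.0074)^3 × [AsO4^3-]^2  ⇒  [AsO4^3-] = 6.5 × 10^-7 M.
The salt with the lower threshold [AsO4^3-] precipitates first: Ag3AsO4.

Ag3AsO4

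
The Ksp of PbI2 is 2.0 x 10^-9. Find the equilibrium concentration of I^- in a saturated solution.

PbI2(s) ⇌ Pb^2+(aq) + 2 I^-(aq)
Ksp = [Pb^2+][I^-]^2
With molar solubility s: [Pb^2+] = s, [I^-] = 2s.
Ksp = s(2s)^2 = 4s^3
s = (2.0 x 10^-9 / 4)^(1/3) = 7.94 × 10^-4 M
[I^-] = 2s = 1.6 × 10^-3 M

[I^-] = 1.6e-3 M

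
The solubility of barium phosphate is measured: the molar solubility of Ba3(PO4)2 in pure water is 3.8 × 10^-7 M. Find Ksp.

Ba3(PO4)2(s) ⇌ 3 Ba^2+(aq) + 2 PO4^3-(aq)
For each mole of Ba3(PO4)2 that dissolves: [Ba^2+] = 3s, [PO4^3-] = 2s.
Ksp = [Ba^2+]^3[PO4^3-]^2
Ksp = (3s)^3(2s)^2 = 108s^5
With s = 3.8 × 10^-7: Ksp = 8.6 × 10^-31

8.6 × 10^-31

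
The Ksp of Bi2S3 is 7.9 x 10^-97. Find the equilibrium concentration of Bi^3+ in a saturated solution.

Bi2S3(s) <=> 2 Bi^3+(aq) + 3 S^2-(aq)
Ksp = [Bi^3+]^2[S^2-]^3
If s mol/L of Bi2S3 dissolves, [Bi^3+] = 2s and [S^2-] = 3s.
So Ksp = (2s)^2 × (3s)^3 = 108s^5
s = (7.9 x 10^-97 / 108)^(1/5) = 2.36 × 10^-20 M
[Bi^3+] = 2s = 4.7 × 10^-20 M

[Bi^3+] ≈ 4.7e-20 M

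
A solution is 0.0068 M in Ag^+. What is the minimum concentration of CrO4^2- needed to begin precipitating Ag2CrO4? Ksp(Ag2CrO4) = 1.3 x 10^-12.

Ag2CrO4(s) ⇌ 2 Ag^+ + CrO4^2-
Ksp = [Ag^+]^2[CrO4^2-]
Precipitation begins when Q = Ksp. With [Ag^+] = 0.0068 M:
1.3 x 10^-12 = (0.0068)^2 × [CrO4^2-]
[CrO4^2-] = (1.3 x 10^-12 / 4.62 x 10^-5) = 2.8 × 10^-8 M

[CrO4^2-] = 2.8 x 10^-8 M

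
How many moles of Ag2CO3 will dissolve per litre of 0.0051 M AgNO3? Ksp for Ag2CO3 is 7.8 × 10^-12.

3.0 x 10^-7 M

Ag2CO3(s) <=> 2 Ag^+ + CO3^2-
Ksp = [Ag^+]^2[CO3^2-]
Let s = moles of Ag2CO3 that dissolve per litre. [Ag^+] = 0.0051 + 2s ≈ 0.0051, [CO3^2-] = s (common-ion effect: Ag^+ is already 0.0051 M).
Ksp ≈ (0.0051)^2 × s
s = 3.0 × 10^-7 M
Check: 2s = 6.0 × 10^-7 ≪ 0.0051, so the approximation is valid.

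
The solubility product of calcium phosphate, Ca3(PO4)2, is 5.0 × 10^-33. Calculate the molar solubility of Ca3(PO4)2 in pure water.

Ca3(PO4)2(s) ⇌ 3 Ca^2+ + 2 PO4^3-
Ksp = [Ca^2+]^3[PO4^3-]^2
For each mole of Ca3(PO4)2 that dissolves: [Ca^2+] = 3s, [PO4^3-] = 2s.
Ksp = (3s)^3(2s)^2 = 108s^5
s^5 = 5.0 × 10^-33 / 108, so s = 1.4 × 10^-7 M

s = 1.4e-7 M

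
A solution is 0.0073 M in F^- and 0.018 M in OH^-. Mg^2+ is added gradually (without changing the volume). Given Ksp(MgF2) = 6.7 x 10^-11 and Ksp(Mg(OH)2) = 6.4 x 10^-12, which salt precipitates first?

Mg(OH)2

Precipitation of each salt starts when its ion product equals its Ksp.
For MgF2: 6.7 x 10^-11 = (0.0073)^2 × [Mg^2+]  ⇒  [Mg^2+] = 1.3 × 10^-6 M.
For Mg(OH)2: 6.4 x 10^-12 = (0.018)^2 × [Mg^2+]  ⇒  [Mg^2+] = 2.0 × 10^-8 M.
The salt with the lower threshold [Mg^2+] precipitates first: Mg(OH)2.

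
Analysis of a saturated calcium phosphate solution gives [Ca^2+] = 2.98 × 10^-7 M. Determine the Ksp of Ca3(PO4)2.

1.04 × 10^-33

Ca3(PO4)2(s) <=> 3 Ca^2+ + 2 PO4^3-
Stoichiometry gives [PO4^3-] = (2/3)[Ca^2+] = 1.987 × 10^-7 M.
Ksp = [Ca^2+]^3[PO4^3-]^2
Ksp = (2.98 × 10^-7)^3 × (1.987 x 10^-7)^2 = 1.04 x 10^-33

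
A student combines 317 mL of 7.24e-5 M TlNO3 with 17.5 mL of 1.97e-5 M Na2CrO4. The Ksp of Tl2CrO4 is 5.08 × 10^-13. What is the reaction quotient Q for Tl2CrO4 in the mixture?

Q = 4.85e-15

Total volume = 317 + 17.5 = 334.5 mL.
[Tl^+] = 7.24 x 10^-5 × (317/334.5) = 6.861 x 10^-5 M
[CrO4^2-] = 1.97 x 10^-5 × (17.5/334.5) = 1.031 × 10^-6 M
Tl2CrO4(s) <=> 2 Tl^+(aq) + CrO4^2-(aq), so Q = [Tl^+]^2[CrO4^2-]
Q = (6.861 x 10^-5)^2(1.031 × 10^-6) = 4.85 × 10^-15
Q < Ksp, so no precipitate of Tl2CrO4 forms.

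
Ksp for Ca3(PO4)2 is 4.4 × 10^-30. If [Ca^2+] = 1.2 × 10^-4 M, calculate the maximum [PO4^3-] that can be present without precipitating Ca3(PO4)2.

[PO4^3-] = 1.6 × 10^-9 M

Ca3(PO4)2(s) ⇌ 3 Ca^2+ + 2 PO4^3-
Ksp = [Ca^2+]^3[PO4^3-]^2
Precipitation begins when Q = Ksp. With [Ca^2+] = 1.2 × 10^-4 M:
4.4 × 10^-30 = (1.2 × 10^-4)^3 × [PO4^3-]^2
[PO4^3-] = (4.4 × 10^-30 / 1.73 × 10^-12)^(1/2) = 1.6 x 10^-9 M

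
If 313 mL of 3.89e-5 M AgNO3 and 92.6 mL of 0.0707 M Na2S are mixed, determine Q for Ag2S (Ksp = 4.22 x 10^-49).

Total volume = 313 + 92.6 = 405.6 mL.
[Ag^+] = 3.89 x 10^-5 × (313/405.6) = 3.002 × 10^-5 M
[S^2-] = 7.07 x 10^-2 × (92.6/405.6) = 1.614 × 10^-2 M
Ag2S(s) ⇌ 2 Ag^+ + S^2-, so Q = [Ag^+]^2[S^2-]
Q = (3.002 x 10^-5)^2(1.614 × 10^-2) = 1.45 × 10^-11
Q > Ksp, so Ag2S will precipitate.

Q ≈ 1.45e-11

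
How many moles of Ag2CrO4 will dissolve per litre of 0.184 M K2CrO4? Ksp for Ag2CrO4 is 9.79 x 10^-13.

Ag2CrO4(s) ⇌ 2 Ag^+ + CrO4^2-
Ksp = [Ag^+]^2[CrO4^2-]
Let s = moles of Ag2CrO4 that dissolve per litre. [Ag^+] = 2s, [CrO4^2-] = 0.184 + s ≈ 0.184 (since CrO4^2- from K2CrO4 dominates).
Ksp ≈ (2s)^2 × 0.184
s = 1.15 × 10^-6 M
Check: s = 1.2 x 10^-6 ≪ 0.184, so the approximation is valid.

1.15 × 10^-6 M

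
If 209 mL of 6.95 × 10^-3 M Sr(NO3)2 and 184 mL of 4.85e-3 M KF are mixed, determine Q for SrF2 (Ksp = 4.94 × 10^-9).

1.91 x 10^-8

Total volume = 209 + 184 = 393 mL.
[Sr^2+] = 6.95 × 10^-3 × (209/393) = 3.696 × 10^-3 M
[F^-] = 4.85 × 10^-3 × (184/393) = 2.271 × 10^-3 M
SrF2(s) ⇌ Sr^2+(aq) + 2 F^-(aq), so Q = [Sr^2+][F^-]^2
Q = (3.696 x 10^-3)(2.271 × 10^-3)^2 = 1.91 × 10^-8
Q > Ksp, so SrF2 will precipitate.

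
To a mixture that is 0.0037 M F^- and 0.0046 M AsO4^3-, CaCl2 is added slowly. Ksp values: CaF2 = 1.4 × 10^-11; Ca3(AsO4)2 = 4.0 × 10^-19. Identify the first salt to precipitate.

Each salt begins to precipitate when Q = Ksp, i.e. when [Ca^2+] reaches its threshold.
For CaF2: 1.4 × 10^-11 = (0.0037)^2 × [Ca^2+]  ⇒  [Ca^2+] = 1.0 × 10^-6 M.
For Ca3(AsO4)2: 4.0 × 10^-19 = (0.0046)^2 × [Ca^2+]^3  ⇒  [Ca^2+] = 2.7 × 10^-5 M.
The salt with the lower threshold [Ca^2+] precipitates first: CaF2.

CaF2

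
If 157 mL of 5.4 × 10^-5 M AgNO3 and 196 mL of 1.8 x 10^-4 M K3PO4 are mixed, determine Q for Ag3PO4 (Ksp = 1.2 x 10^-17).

Total volume = 157 + 196 = 353 mL.
[Ag^+] = 5.4 x 10^-5 × (157/353) = 2.40 × 10^-5 M
[PO4^3-] = 1.8 × 10^-4 × (196/353) = 9.99 x 10^-5 M
Ag3PO4(s) ⇌ 3 Ag^+ + PO4^3-, so Q = [Ag^+]^3[PO4^3-]
Q = (2.40 × 10^-5)^3(9.99 × 10^-5) = 1.4 x 10^-18
Q < Ksp, so no precipitate of Ag3PO4 forms.

1.4 × 10^-18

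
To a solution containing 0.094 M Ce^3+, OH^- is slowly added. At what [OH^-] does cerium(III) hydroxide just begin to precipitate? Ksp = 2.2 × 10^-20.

Ce(OH)3(s) <=> Ce^3+ + 3 OH^-
Ksp = [Ce^3+][OH^-]^3
Precipitation begins when Q = Ksp. With [Ce^3+] = 0.094 M:
2.2 × 10^-20 = (0.094) × [OH^-]^3
[OH^-] = (2.2 × 10^-20 / 9.4 x 10^-2)^(1/3) = 6.2 x 10^-7 M

6.2e-7 M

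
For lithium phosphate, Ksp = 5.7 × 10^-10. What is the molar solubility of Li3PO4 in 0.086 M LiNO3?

s ≈ 9.0e-7 M

Li3PO4(s) ⇌ 3 Li^+ + PO4^3-
Ksp = [Li^+]^3[PO4^3-]
If s mol/L dissolves here, [Li^+] = 0.086 + 3s ≈ 0.086, [PO4^3-] = s (Ksp is small, so little additional dissolves).
Ksp ≈ (0.086)^3 × s
s = 9.0 × 10^-7 M
Check: 3s = 2.7 × 10^-6 ≪ 0.086, so the approximation is valid.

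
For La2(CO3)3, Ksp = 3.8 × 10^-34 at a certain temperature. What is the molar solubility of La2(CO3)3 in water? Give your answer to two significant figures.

La2(CO3)3(s) ⇌ 2 La^3+(aq) + 3 CO3^2-(aq)
Ksp = [La^3+]^2[CO3^2-]^3
If s mol/L of La2(CO3)3 dissolves, [La^3+] = 2s and [CO3^2-] = 3s.
Substituting: Ksp = (2s)^2(3s)^3 = 108s^5
Solving, s = (3.8 × 10^-34/108)^(1/5) = 8.1 × 10^-8 M

8.1 × 10^-8 M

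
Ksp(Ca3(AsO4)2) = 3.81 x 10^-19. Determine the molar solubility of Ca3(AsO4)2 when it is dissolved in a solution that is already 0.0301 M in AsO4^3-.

s = 2.50e-6 M

Ca3(AsO4)2(s) ⇌ 3 Ca^2+(aq) + 2 AsO4^3-(aq)
Ksp = [Ca^2+]^3[AsO4^3-]^2
Let s be the molar solubility in this solution. [Ca^2+] = 3s, [AsO4^3-] = 0.0301 + 2s ≈ 0.0301 (since the AsO4^3- already present dominates).
Ksp ≈ (3s)^3 × (0.0301)^2
s = 2.50 × 10^-6 M
Check: 2s = 5.0 × 10^-6 ≪ 0.0301, so the approximation is valid.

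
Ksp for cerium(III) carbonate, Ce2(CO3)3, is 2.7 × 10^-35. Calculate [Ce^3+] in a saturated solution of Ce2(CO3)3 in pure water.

Ce2(CO3)3(s) ⇌ 2 Ce^3+(aq) + 3 CO3^2-(aq)
Ksp = [Ce^3+]^2[CO3^2-]^3
With molar solubility s: [Ce^3+] = 2s, [CO3^2-] = 3s.
Ksp = (2s)^2(3s)^3 = 108s^5
s^5 = 2.7 × 10^-35 / 108, so s = 4.78 x 10^-8 M
[Ce^3+] = 2s = 9.6 × 10^-8 M

9.6 × 10^-8 M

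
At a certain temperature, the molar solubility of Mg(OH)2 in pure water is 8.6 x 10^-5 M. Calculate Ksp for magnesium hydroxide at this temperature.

Mg(OH)2(s) ⇌ Mg^2+ + 2 OH^-
With molar solubility s: [Mg^2+] = s, [OH^-] = 2s.
Ksp = [Mg^2+][OH^-]^2
So Ksp = s × (2s)^2 = 4s^3
With s = 8.6 x 10^-5: Ksp = 2.5 × 10^-12

Ksp ≈ 2.5 × 10^-12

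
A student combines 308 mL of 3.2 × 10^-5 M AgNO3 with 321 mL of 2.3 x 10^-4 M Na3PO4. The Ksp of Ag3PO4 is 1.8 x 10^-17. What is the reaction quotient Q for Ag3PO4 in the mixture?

Total volume = 308 + 321 = 629 mL.
[Ag^+] = 3.2 × 10^-5 × (308/629) = 1.57 × 10^-5 M
[PO4^3-] = 2.3 x 10^-4 × (321/629) = 1.17 × 10^-4 M
Ag3PO4(s) ⇌ 3 Ag^+(aq) + PO4^3-(aq), so Q = [Ag^+]^3[PO4^3-]
Q = (1.57 × 10^-5)^3(1.17 × 10^-4) = 4.5 × 10^-19
Q < Ksp, so no precipitate of Ag3PO4 forms.

Q = 4.5 × 10^-19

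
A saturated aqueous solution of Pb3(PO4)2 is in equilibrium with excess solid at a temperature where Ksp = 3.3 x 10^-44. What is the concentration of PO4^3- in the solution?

Pb3(PO4)2(s) <=> 3 Pb^2+(aq) + 2 PO4^3-(aq)
Ksp = [Pb^2+]^3[PO4^3-]^2
With molar solubility s: [Pb^2+] = 3s, [PO4^3-] = 2s.
Substituting: Ksp = (3s)^3(2s)^2 = 108s^5
s^5 = 3.3 x 10^-44 / 108, so s = 7.89 x 10^-10 M
[PO4^3-] = 2s = 1.6 × 10^-9 M

1.6 x 10^-9 M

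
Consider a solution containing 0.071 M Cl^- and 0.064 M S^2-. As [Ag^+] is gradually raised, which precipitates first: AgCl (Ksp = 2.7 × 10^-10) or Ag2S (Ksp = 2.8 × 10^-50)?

Ag2S

Precipitation of each salt starts when its ion product equals its Ksp.
For AgCl: 2.7 × 10^-10 = 0.071 × [Ag^+]  ⇒  [Ag^+] = 3.8 × 10^-9 M.
For Ag2S: 2.8 × 10^-50 = 0.064 × [Ag^+]^2  ⇒  [Ag^+] = 6.6 × 10^-25 M.
The salt with the lower threshold [Ag^+] precipitates first: Ag2S.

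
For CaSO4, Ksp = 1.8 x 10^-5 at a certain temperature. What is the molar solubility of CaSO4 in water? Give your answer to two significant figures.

CaSO4(s) ⇌ Ca^2+(aq) + SO4^2-(aq)
Ksp = [Ca^2+][SO4^2-]
If s mol/L of CaSO4 dissolves, [Ca^2+] = s and [SO4^2-] = s.
Ksp = (s)(s) = s^2
s = (1.8 x 10^-5)^(1/2) = 4.2 × 10^-3 M

s = 4.2e-3 M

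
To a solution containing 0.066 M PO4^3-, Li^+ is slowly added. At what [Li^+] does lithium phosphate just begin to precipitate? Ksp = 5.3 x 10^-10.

Li3PO4(s) <=> 3 Li^+ + PO4^3-
Ksp = [Li^+]^3[PO4^3-]
Precipitation begins when Q = Ksp. With [PO4^3-] = 0.066 M:
5.3 x 10^-10 = (0.066) × [Li^+]^3
[Li^+] = (5.3 x 10^-10 / 6.6 x 10^-2)^(1/3) = 2.0 x 10^-3 M

[Li^+] = 2.0 x 10^-3 M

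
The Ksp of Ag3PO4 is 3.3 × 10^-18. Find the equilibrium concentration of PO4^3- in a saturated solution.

Ag3PO4(s) ⇌ 3 Ag^+ + PO4^3-
Ksp = [Ag^+]^3[PO4^3-]
For each mole of Ag3PO4 that dissolves: [Ag^+] = 3s, [PO4^3-] = s.
Ksp = (3s)^3s = 27s^4
Solving, s = (3.3 × 10^-18/27)^(1/4) = 1.87 × 10^-5 M
[PO4^3-] = s = 1.9 × 10^-5 M

[PO4^3-] = 1.9 × 10^-5 M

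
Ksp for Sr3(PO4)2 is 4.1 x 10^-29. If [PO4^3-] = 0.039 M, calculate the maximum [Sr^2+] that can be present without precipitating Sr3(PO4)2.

Sr3(PO4)2(s) ⇌ 3 Sr^2+ + 2 PO4^3-
Ksp = [Sr^2+]^3[PO4^3-]^2
Precipitation begins when Q = Ksp. With [PO4^3-] = 0.039 M:
4.1 x 10^-29 = (0.039)^2 × [Sr^2+]^3
[Sr^2+] = (4.1 x 10^-29 / 1.52 × 10^-3)^(1/3) = 3.0 × 10^-9 M

3.0 x 10^-9 M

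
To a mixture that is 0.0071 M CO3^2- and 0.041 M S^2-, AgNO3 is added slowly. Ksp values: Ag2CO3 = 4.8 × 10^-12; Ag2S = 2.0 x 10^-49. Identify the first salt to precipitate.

Each salt begins to precipitate when Q = Ksp, i.e. when [Ag^+] reaches its threshold.
For Ag2CO3: 4.8 × 10^-12 = 0.0071 × [Ag^+]^2  ⇒  [Ag^+] = 2.6 x 10^-5 M.
For Ag2S: 2.0 x 10^-49 = 0.041 × [Ag^+]^2  ⇒  [Ag^+] = 2.2 x 10^-24 M.
The salt with the lower threshold [Ag^+] precipitates first: Ag2S.

Ag2S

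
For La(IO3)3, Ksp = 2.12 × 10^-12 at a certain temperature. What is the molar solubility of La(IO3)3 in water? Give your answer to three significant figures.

s ≈ 5.29e-4 M

La(IO3)3(s) <=> La^3+(aq) + 3 IO3^-(aq)
Ksp = [La^3+][IO3^-]^3
If s mol/L of La(IO3)3 dissolves, [La^3+] = s and [IO3^-] = 3s.
Ksp = s(3s)^3 = 27s^4
Solving, s = (2.12 × 10^-12/27)^(1/4) = 5.29 × 10^-4 M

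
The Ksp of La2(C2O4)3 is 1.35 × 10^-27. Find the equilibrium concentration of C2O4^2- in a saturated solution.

La2(C2O4)3(s) <=> 2 La^3+ + 3 C2O4^2-
Ksp = [La^3+]^2[C2O4^2-]^3
Let s = molar solubility. Then [La^3+] = 2s and [C2O4^2-] = 3s.
Ksp = (2s)^2(3s)^3 = 108s^5
s = (1.35 × 10^-27 / 108)^(1/5) = 1.657 x 10^-6 M
[C2O4^2-] = 3s = 4.97 x 10^-6 M

4.97 × 10^-6 M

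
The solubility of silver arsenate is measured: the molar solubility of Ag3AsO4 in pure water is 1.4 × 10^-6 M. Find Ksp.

Ag3AsO4(s) ⇌ 3 Ag^+ + AsO4^3-
Let s = molar solubility. Then [Ag^+] = 3s and [AsO4^3-] = s.
Ksp = [Ag^+]^3[AsO4^3-]
Substituting: Ksp = (3s)^3s = 27s^4
Ksp = 27 × (1.4 x 10^-6)^4 = 1.0 × 10^-22

Ksp ≈ 1.0 x 10^-22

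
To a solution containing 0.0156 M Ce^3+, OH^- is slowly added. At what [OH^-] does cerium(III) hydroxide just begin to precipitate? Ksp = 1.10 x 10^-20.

Ce(OH)3(s) ⇌ Ce^3+ + 3 OH^-
Ksp = [Ce^3+][OH^-]^3
Precipitation begins when Q = Ksp. With [Ce^3+] = 0.0156 M:
1.10 x 10^-20 = (0.0156) × [OH^-]^3
[OH^-] = (1.10 x 10^-20 / 1.56 × 10^-2)^(1/3) = 8.90 × 10^-7 M

8.90 × 10^-7 M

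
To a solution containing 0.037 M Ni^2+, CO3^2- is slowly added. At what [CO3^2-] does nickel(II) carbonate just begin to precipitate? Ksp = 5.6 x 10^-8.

[CO3^2-] ≈ 1.5e-6 M

NiCO3(s) ⇌ Ni^2+ + CO3^2-
Ksp = [Ni^2+][CO3^2-]
Precipitation begins when Q = Ksp. With [Ni^2+] = 0.037 M:
5.6 x 10^-8 = (0.037) × [CO3^2-]
[CO3^2-] = (5.6 x 10^-8 / 3.7 × 10^-2) = 1.5 × 10^-6 M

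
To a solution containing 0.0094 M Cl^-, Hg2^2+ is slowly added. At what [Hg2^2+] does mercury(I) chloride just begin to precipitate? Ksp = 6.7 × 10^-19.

Hg2Cl2(s) ⇌ Hg2^2+ + 2 Cl^-
Ksp = [Hg2^2+][Cl^-]^2
Precipitation begins when Q = Ksp. With [Cl^-] = 0.0094 M:
6.7 × 10^-19 = (0.0094)^2 × [Hg2^2+]
[Hg2^2+] = (6.7 × 10^-19 / 8.84 × 10^-5) = 7.6 × 10^-15 M

[Hg2^2+] ≈ 7.6e-15 M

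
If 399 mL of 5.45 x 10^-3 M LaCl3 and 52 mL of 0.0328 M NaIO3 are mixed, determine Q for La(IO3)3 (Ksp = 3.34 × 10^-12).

Total volume = 399 + 52 = 451 mL.
[La^3+] = 5.45 × 10^-3 × (399/451) = 4.822 × 10^-3 M
[IO3^-] = 3.28 x 10^-2 × (52/451) = 3.782 × 10^-3 M
La(IO3)3(s) ⇌ La^3+(aq) + 3 IO3^-(aq), so Q = [La^3+][IO3^-]^3
Q = (4.822 x 10^-3)(3.782 x 10^-3)^3 = 2.61 × 10^-10
Q > Ksp, so La(IO3)3 will precipitate.

2.61e-10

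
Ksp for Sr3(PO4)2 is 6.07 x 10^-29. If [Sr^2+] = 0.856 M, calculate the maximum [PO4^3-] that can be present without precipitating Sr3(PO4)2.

Sr3(PO4)2(s) ⇌ 3 Sr^2+ + 2 PO4^3-
Ksp = [Sr^2+]^3[PO4^3-]^2
Precipitation begins when Q = Ksp. With [Sr^2+] = 0.856 M:
6.07 x 10^-29 = (0.856)^3 × [PO4^3-]^2
[PO4^3-] = (6.07 x 10^-29 / 6.272 × 10^-1)^(1/2) = 9.84 × 10^-15 M

[PO4^3-] ≈ 9.84 × 10^-15 M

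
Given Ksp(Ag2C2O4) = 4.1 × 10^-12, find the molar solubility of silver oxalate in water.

s ≈ 1.0 x 10^-4 M

Ag2C2O4(s) ⇌ 2 Ag^+ + C2O4^2-
Ksp = [Ag^+]^2[C2O4^2-]
For each mole of Ag2C2O4 that dissolves: [Ag^+] = 2s, [C2O4^2-] = s.
So Ksp = (2s)^2 × s = 4s^3
s^3 = 4.1 × 10^-12 / 4, so s = 1.0 × 10^-4 M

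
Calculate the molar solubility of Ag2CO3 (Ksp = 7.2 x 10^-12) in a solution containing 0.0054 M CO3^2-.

Ag2CO3(s) ⇌ 2 Ag^+(aq) + CO3^2-(aq)
Ksp = [Ag^+]^2[CO3^2-]
If s mol/L dissolves here, [Ag^+] = 2s, [CO3^2-] = 0.0054 + s ≈ 0.0054 (common-ion effect: CO3^2- is already 0.0054 M).
Ksp ≈ (2s)^2 × 0.0054
s = 1.8 × 10^-5 M
Check: s = 1.8 x 10^-5 ≪ 0.0054, so the approximation is valid.

s = 1.8 × 10^-5 M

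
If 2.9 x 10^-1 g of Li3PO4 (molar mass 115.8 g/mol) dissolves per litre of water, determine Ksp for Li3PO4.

1.1 × 10^-9

Molar solubility s = (2.9 × 10^-1 g/L) / (115.8 g/mol) = 2.50 x 10^-3 M.
Li3PO4(s) <=> 3 Li^+ + PO4^3-
If s mol/L of Li3PO4 dissolves, [Li^+] = 3s and [PO4^3-] = s.
Ksp = [Li^+]^3[PO4^3-]
Ksp = (3s)^3s = 27s^4
With s = 2.50 × 10^-3: Ksp = 1.1 x 10^-9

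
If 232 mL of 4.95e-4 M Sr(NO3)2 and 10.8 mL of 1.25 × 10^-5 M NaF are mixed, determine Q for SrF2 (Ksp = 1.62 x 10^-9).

Q = 1.46 x 10^-16

Total volume = 232 + 10.8 = 242.8 mL.
[Sr^2+] = 4.95 x 10^-4 × (232/242.8) = 4.730 × 10^-4 M
[F^-] = 1.25 × 10^-5 × (10.8/242.8) = 5.560 × 10^-7 M
SrF2(s) <=> Sr^2+(aq) + 2 F^-(aq), so Q = [Sr^2+][F^-]^2
Q = (4.730 × 10^-4)(5.560 x 10^-7)^2 = 1.46 × 10^-16
Q < Ksp, so no precipitate of SrF2 forms.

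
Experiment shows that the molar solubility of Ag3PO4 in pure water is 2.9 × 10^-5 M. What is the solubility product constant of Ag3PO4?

Ag3PO4(s) ⇌ 3 Ag^+ + PO4^3-
If s mol/L of Ag3PO4 dissolves, [Ag^+] = 3s and [PO4^3-] = s.
Ksp = [Ag^+]^3[PO4^3-]
So Ksp = (3s)^3 × s = 27s^4
With s = 2.9 × 10^-5: Ksp = 1.9 × 10^-17

Ksp = 1.9e-17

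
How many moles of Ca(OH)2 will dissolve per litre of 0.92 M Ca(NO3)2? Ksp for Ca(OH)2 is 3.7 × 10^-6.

1.0 × 10^-3 M

Ca(OH)2(s) <=> Ca^2+(aq) + 2 OH^-(aq)
Ksp = [Ca^2+][OH^-]^2
Let s be the molar solubility in this solution. [Ca^2+] = 0.92 + s ≈ 0.92, [OH^-] = 2s (since Ca^2+ from Ca(NO3)2 dominates).
Ksp ≈ 0.92 × (2s)^2
s = 1.0 × 10^-3 M
Check: s = 1.0 x 10^-3 ≪ 0.92, so the approximation is valid.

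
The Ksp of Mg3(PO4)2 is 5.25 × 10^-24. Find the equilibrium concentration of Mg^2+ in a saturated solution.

Mg3(PO4)2(s) ⇌ 3 Mg^2+(aq) + 2 PO4^3-(aq)
Ksp = [Mg^2+]^3[PO4^3-]^2
For each mole of Mg3(PO4)2 that dissolves: [Mg^2+] = 3s, [PO4^3-] = 2s.
Ksp = (3s)^3(2s)^2 = 108s^5
Solving, s = (5.25 × 10^-24/108)^(1/5) = 8.657 × 10^-6 M
[Mg^2+] = 3s = 2.60 × 10^-5 M

[Mg^2+] ≈ 2.60e-5 M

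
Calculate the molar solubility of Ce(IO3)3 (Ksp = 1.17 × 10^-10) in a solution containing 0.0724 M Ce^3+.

3.91e-4 M

Ce(IO3)3(s) ⇌ Ce^3+(aq) + 3 IO3^-(aq)
Ksp = [Ce^3+][IO3^-]^3
If s mol/L dissolves here, [Ce^3+] = 0.0724 + s ≈ 0.0724, [IO3^-] = 3s (since the Ce^3+ already present dominates).
Ksp ≈ 0.0724 × (3s)^3
s = 3.91 x 10^-4 M
Check: s = 3.9 × 10^-4 ≪ 0.0724, so the approximation is valid.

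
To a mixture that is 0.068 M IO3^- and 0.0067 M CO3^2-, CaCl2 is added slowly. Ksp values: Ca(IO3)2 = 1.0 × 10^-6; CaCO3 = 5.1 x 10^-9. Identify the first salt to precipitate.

Precipitation of each salt starts when its ion product equals its Ksp.
For Ca(IO3)2: 1.0 × 10^-6 = (0.068)^2 × [Ca^2+]  ⇒  [Ca^2+] = 2.2 x 10^-4 M.
For CaCO3: 5.1 x 10^-9 = 0.0067 × [Ca^2+]  ⇒  [Ca^2+] = 7.6 x 10^-7 M.
The salt with the lower threshold [Ca^2+] precipitates first: CaCO3.

CaCO3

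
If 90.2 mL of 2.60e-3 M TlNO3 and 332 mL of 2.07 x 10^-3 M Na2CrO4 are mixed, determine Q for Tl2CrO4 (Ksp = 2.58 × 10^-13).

Total volume = 90.2 + 332 = 422.2 mL.
[Tl^+] = 2.60 × 10^-3 × (90.2/422.2) = 5.555 × 10^-4 M
[CrO4^2-] = 2.07 x 10^-3 × (332/422.2) = 1.628 × 10^-3 M
Tl2CrO4(s) <=> 2 Tl^+(aq) + CrO4^2-(aq), so Q = [Tl^+]^2[CrO4^2-]
Q = (5.555 × 10^-4)^2(1.628 × 10^-3) = 5.02 x 10^-10
Q > Ksp, so Tl2CrO4 will precipitate.

Q = 5.02 x 10^-10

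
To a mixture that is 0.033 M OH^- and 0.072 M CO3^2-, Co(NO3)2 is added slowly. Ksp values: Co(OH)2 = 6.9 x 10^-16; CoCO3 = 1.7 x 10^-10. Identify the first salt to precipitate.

Precipitation of each salt starts when its ion product equals its Ksp.
For Co(OH)2: 6.9 x 10^-16 = (0.033)^2 × [Co^2+]  ⇒  [Co^2+] = 6.3 × 10^-13 M.
For CoCO3: 1.7 x 10^-10 = 0.072 × [Co^2+]  ⇒  [Co^2+] = 2.4 x 10^-9 M.
The salt with the lower threshold [Co^2+] precipitates first: Co(OH)2.

Co(OH)2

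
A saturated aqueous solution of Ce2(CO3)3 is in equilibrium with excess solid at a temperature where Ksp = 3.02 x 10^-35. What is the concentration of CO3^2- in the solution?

Ce2(CO3)3(s) <=> 2 Ce^3+(aq) + 3 CO3^2-(aq)
Ksp = [Ce^3+]^2[CO3^2-]^3
For each mole of Ce2(CO3)3 that dissolves: [Ce^3+] = 2s, [CO3^2-] = 3s.
Substituting: Ksp = (2s)^2(3s)^3 = 108s^5
s^5 = 3.02 x 10^-35 / 108, so s = 4.890 × 10^-8 M
[CO3^2-] = 3s = 1.47 x 10^-7 M

[CO3^2-] = 1.47 × 10^-7 M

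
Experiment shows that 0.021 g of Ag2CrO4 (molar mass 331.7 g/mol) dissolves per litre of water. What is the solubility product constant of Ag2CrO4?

Molar solubility s = (2.1 × 10^-2 g/L) / (331.7 g/mol) = 6.33 x 10^-5 M.
Ag2CrO4(s) ⇌ 2 Ag^+ + CrO4^2-
For each mole of Ag2CrO4 that dissolves: [Ag^+] = 2s, [CrO4^2-] = s.
Ksp = [Ag^+]^2[CrO4^2-]
Ksp = (2s)^2s = 4s^3
Ksp = 4 × (6.33 x 10^-5)^3 = 1.0 × 10^-12

1.0 x 10^-12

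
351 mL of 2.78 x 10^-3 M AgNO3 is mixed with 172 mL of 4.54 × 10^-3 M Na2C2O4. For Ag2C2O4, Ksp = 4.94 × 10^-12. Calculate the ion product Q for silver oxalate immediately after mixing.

Total volume = 351 + 172 = 523 mL.
[Ag^+] = 2.78 × 10^-3 × (351/523) = 1.866 x 10^-3 M
[C2O4^2-] = 4.54 x 10^-3 × (172/523) = 1.493 x 10^-3 M
Ag2C2O4(s) ⇌ 2 Ag^+ + C2O4^2-, so Q = [Ag^+]^2[C2O4^2-]
Q = (1.866 × 10^-3)^2(1.493 × 10^-3) = 5.20 x 10^-9
Q > Ksp, so Ag2C2O4 will precipitate.

Q = 5.20 × 10^-9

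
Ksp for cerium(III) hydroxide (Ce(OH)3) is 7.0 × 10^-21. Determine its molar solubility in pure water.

Ce(OH)3(s) <=> Ce^3+ + 3 OH^-
Ksp = [Ce^3+][OH^-]^3
With molar solubility s: [Ce^3+] = s, [OH^-] = 3s.
Substituting: Ksp = s(3s)^3 = 27s^4
s = (7.0 × 10^-21 / 27)^(1/4) = 4.0 × 10^-6 M

s ≈ 4.0e-6 M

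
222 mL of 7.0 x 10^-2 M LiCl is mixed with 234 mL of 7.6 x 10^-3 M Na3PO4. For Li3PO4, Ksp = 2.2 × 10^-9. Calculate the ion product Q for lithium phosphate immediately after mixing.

Total volume = 222 + 234 = 456 mL.
[Li^+] = 7.0 × 10^-2 × (222/456) = 3.41 × 10^-2 M
[PO4^3-] = 7.6 x 10^-3 × (234/456) = 3.90 × 10^-3 M
Li3PO4(s) ⇌ 3 Li^+ + PO4^3-, so Q = [Li^+]^3[PO4^3-]
Q = (3.41 x 10^-2)^3(3.90 x 10^-3) = 1.5 x 10^-7
Q > Ksp, so Li3PO4 will precipitate.

1.5 × 10^-7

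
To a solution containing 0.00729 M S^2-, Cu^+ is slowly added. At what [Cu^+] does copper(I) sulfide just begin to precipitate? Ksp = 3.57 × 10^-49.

Cu2S(s) <=> 2 Cu^+(aq) + S^2-(aq)
Ksp = [Cu^+]^2[S^2-]
Precipitation begins when Q = Ksp. With [S^2-] = 0.00729 M:
3.57 × 10^-49 = (0.00729) × [Cu^+]^2
[Cu^+] = (3.57 × 10^-49 / 7.29 × 10^-3)^(1/2) = 7.00 × 10^-24 M

7.00 × 10^-24 M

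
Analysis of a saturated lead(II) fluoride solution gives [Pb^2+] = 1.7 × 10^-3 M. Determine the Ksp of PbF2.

PbF2(s) ⇌ Pb^2+(aq) + 2 F^-(aq)
Stoichiometry gives [F^-] = (2/1)[Pb^2+] = 3.40 × 10^-3 M.
Ksp = [Pb^2+][F^-]^2
Ksp = 1.7 x 10^-3 × (3.40 × 10^-3)^2 = 2.0 × 10^-8

Ksp ≈ 2.0 x 10^-8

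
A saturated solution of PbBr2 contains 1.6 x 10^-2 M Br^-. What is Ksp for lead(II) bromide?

Ksp ≈ 2.0e-6

PbBr2(s) <=> Pb^2+(aq) + 2 Br^-(aq)
Stoichiometry gives [Pb^2+] = (1/2)[Br^-] = 8.00 × 10^-3 M.
Ksp = [Pb^2+][Br^-]^2
Ksp = 8.00 x 10^-3 × (1.6 × 10^-2)^2 = 2.0 × 10^-6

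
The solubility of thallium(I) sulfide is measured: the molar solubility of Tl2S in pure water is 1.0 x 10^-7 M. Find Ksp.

Ksp ≈ 4.0 × 10^-21

Tl2S(s) ⇌ 2 Tl^+ + S^2-
For each mole of Tl2S that dissolves: [Tl^+] = 2s, [S^2-] = s.
Ksp = [Tl^+]^2[S^2-]
Ksp = (2s)^2s = 4s^3
With s = 1.0 x 10^-7: Ksp = 4.0 x 10^-21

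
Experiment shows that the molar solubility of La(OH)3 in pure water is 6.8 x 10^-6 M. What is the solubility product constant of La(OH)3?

La(OH)3(s) ⇌ La^3+(aq) + 3 OH^-(aq)
Let s = molar solubility. Then [La^3+] = s and [OH^-] = 3s.
Ksp = [La^3+][OH^-]^3
So Ksp = s × (3s)^3 = 27s^4
With s = 6.8 × 10^-6: Ksp = 5.8 × 10^-20

Ksp ≈ 5.8 × 10^-20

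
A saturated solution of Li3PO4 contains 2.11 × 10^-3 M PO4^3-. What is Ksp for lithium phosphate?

Ksp = 5.35 × 10^-10

Li3PO4(s) ⇌ 3 Li^+(aq) + PO4^3-(aq)
Stoichiometry gives [Li^+] = (3/1)[PO4^3-] = 6.330 × 10^-3 M.
Ksp = [Li^+]^3[PO4^3-]
Ksp = (6.330 x 10^-3)^3 × 2.11 × 10^-3 = 5.35 × 10^-10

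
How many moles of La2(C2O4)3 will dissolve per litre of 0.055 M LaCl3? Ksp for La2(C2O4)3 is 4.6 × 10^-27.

La2(C2O4)3(s) <=> 2 La^3+ + 3 C2O4^2-
Ksp = [La^3+]^2[C2O4^2-]^3
Let s = moles of La2(C2O4)3 that dissolve per litre. [La^3+] = 0.055 + 2s ≈ 0.055, [C2O4^2-] = 3s (Ksp is small, so little additional dissolves).
Ksp ≈ (0.055)^2 × (3s)^3
s = 3.8 × 10^-9 M
Check: 2s = 7.7 × 10^-9 ≪ 0.055, so the approximation is valid.

s ≈ 3.8e-9 M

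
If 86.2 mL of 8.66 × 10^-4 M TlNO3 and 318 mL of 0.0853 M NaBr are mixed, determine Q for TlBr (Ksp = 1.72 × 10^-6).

Q = 1.24 × 10^-5

Total volume = 86.2 + 318 = 404.2 mL.
[Tl^+] = 8.66 x 10^-4 × (86.2/404.2) = 1.847 × 10^-4 M
[Br^-] = 8.53 × 10^-2 × (318/404.2) = 6.711 x 10^-2 M
TlBr(s) ⇌ Tl^+(aq) + Br^-(aq), so Q = [Tl^+][Br^-]
Q = (1.847 x 10^-4)(6.711 x 10^-2) = 1.24 × 10^-5
Q > Ksp, so TlBr will precipitate.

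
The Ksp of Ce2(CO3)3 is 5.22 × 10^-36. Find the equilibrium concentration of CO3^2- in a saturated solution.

Ce2(CO3)3(s) ⇌ 2 Ce^3+ + 3 CO3^2-
Ksp = [Ce^3+]^2[CO3^2-]^3
For each mole of Ce2(CO3)3 that dissolves: [Ce^3+] = 2s, [CO3^2-] = 3s.
Substituting: Ksp = (2s)^2(3s)^3 = 108s^5
s = (5.22 × 10^-36 / 108)^(1/5) = 3.442 × 10^-8 M
[CO3^2-] = 3s = 1.03 x 10^-7 M

1.03 × 10^-7 M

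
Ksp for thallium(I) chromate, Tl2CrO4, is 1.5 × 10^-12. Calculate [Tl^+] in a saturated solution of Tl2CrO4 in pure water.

1.4 × 10^-4 M

Tl2CrO4(s) <=> 2 Tl^+(aq) + CrO4^2-(aq)
Ksp = [Tl^+]^2[CrO4^2-]
If s mol/L of Tl2CrO4 dissolves, [Tl^+] = 2s and [CrO4^2-] = s.
So Ksp = (2s)^2 × s = 4s^3
Solving, s = (1.5 × 10^-12/4)^(1/3) = 7.21 × 10^-5 M
[Tl^+] = 2s = 1.4 × 10^-4 M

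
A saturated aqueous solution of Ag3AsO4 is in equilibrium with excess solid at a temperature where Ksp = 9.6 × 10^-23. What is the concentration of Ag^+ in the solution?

Ag3AsO4(s) ⇌ 3 Ag^+ + AsO4^3-
Ksp = [Ag^+]^3[AsO4^3-]
For each mole of Ag3AsO4 that dissolves: [Ag^+] = 3s, [AsO4^3-] = s.
So Ksp = (3s)^3 × s = 27s^4
s^4 = 9.6 × 10^-23 / 27, so s = 1.37 × 10^-6 M
[Ag^+] = 3s = 4.1 × 10^-6 M

[Ag^+] = 4.1 × 10^-6 M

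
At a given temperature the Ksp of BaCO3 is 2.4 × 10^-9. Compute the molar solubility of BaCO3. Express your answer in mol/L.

s = 4.9 x 10^-5 M

BaCO3(s) ⇌ Ba^2+ + CO3^2-
Ksp = [Ba^2+][CO3^2-]
If s mol/L of BaCO3 dissolves, [Ba^2+] = s and [CO3^2-] = s.
Ksp = (s)(s) = s^2
s = (2.4 × 10^-9)^(1/2) = 4.9 × 10^-5 M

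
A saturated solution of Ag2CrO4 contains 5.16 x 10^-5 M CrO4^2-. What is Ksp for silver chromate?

Ag2CrO4(s) ⇌ 2 Ag^+(aq) + CrO4^2-(aq)
Stoichiometry gives [Ag^+] = (2/1)[CrO4^2-] = 1.032 × 10^-4 M.
Ksp = [Ag^+]^2[CrO4^2-]
Ksp = (1.032 × 10^-4)^2 × 5.16 × 10^-5 = 5.50 × 10^-13

Ksp ≈ 5.50e-13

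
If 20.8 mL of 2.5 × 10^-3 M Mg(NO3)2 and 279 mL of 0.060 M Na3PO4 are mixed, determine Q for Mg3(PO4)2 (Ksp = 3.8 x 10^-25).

Total volume = 20.8 + 279 = 299.8 mL.
[Mg^2+] = 2.5 × 10^-3 × (20.8/299.8) = 1.73 × 10^-4 M
[PO4^3-] = 6.0 × 10^-2 × (279/299.8) = 5.58 x 10^-2 M
Mg3(PO4)2(s) ⇌ 3 Mg^2+(aq) + 2 PO4^3-(aq), so Q = [Mg^2+]^3[PO4^3-]^2
Q = (1.73 x 10^-4)^3(5.58 × 10^-2)^2 = 1.6 × 10^-14
Q > Ksp, so Mg3(PO4)2 will precipitate.

1.6e-14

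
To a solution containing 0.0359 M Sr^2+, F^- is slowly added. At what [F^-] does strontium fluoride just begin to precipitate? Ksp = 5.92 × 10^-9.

SrF2(s) <=> Sr^2+(aq) + 2 F^-(aq)
Ksp = [Sr^2+][F^-]^2
Precipitation begins when Q = Ksp. With [Sr^2+] = 0.0359 M:
5.92 × 10^-9 = (0.0359) × [F^-]^2
[F^-] = (5.92 × 10^-9 / 3.59 x 10^-2)^(1/2) = 4.06 × 10^-4 M

[F^-] = 4.06 × 10^-4 M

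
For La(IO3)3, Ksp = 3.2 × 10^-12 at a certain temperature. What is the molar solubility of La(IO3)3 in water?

s = 5.9e-4 M

La(IO3)3(s) ⇌ La^3+ + 3 IO3^-
Ksp = [La^3+][IO3^-]^3
If s mol/L of La(IO3)3 dissolves, [La^3+] = s and [IO3^-] = 3s.
Ksp = s(3s)^3 = 27s^4
s^4 = 3.2 × 10^-12 / 27, so s = 5.9 × 10^-4 M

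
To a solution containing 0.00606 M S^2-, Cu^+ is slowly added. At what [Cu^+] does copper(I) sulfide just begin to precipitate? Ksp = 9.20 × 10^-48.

Cu2S(s) ⇌ 2 Cu^+ + S^2-
Ksp = [Cu^+]^2[S^2-]
Precipitation begins when Q = Ksp. With [S^2-] = 0.00606 M:
9.20 × 10^-48 = (0.00606) × [Cu^+]^2
[Cu^+] = (9.20 × 10^-48 / 6.06 x 10^-3)^(1/2) = 3.90 × 10^-23 M

[Cu^+] ≈ 3.90 x 10^-23 M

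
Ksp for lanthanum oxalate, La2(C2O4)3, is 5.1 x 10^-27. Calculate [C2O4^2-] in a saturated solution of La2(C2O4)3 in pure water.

[C2O4^2-] = 6.5e-6 M

La2(C2O4)3(s) <=> 2 La^3+(aq) + 3 C2O4^2-(aq)
Ksp = [La^3+]^2[C2O4^2-]^3
If s mol/L of La2(C2O4)3 dissolves, [La^3+] = 2s and [C2O4^2-] = 3s.
Substituting: Ksp = (2s)^2(3s)^3 = 108s^5
s^5 = 5.1 x 10^-27 / 108, so s = 2.16 × 10^-6 M
[C2O4^2-] = 3s = 6.5 × 10^-6 M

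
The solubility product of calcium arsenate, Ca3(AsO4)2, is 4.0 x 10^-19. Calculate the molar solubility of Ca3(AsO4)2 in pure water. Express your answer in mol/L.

s ≈ 8.2e-5 M

Ca3(AsO4)2(s) ⇌ 3 Ca^2+(aq) + 2 AsO4^3-(aq)
Ksp = [Ca^2+]^3[AsO4^3-]^2
Let s = molar solubility. Then [Ca^2+] = 3s and [AsO4^3-] = 2s.
Ksp = (3s)^3(2s)^2 = 108s^5
s = (4.0 x 10^-19 / 108)^(1/5) = 8.2 × 10^-5 M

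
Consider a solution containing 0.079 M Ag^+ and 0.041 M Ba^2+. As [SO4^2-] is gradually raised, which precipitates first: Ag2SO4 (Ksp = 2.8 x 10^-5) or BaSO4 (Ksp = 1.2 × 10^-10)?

BaSO4

Precipitation of each salt starts when its ion product equals its Ksp.
For Ag2SO4: 2.8 x 10^-5 = (0.079)^2 × [SO4^2-]  ⇒  [SO4^2-] = 4.5 × 10^-3 M.
For BaSO4: 1.2 × 10^-10 = 0.041 × [SO4^2-]  ⇒  [SO4^2-] = 2.9 × 10^-9 M.
The salt with the lower threshold [SO4^2-] precipitates first: BaSO4.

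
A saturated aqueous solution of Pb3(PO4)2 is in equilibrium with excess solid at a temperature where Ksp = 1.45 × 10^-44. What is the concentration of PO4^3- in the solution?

1.34 x 10^-9 M

Pb3(PO4)2(s) <=> 3 Pb^2+ + 2 PO4^3-
Ksp = [Pb^2+]^3[PO4^3-]^2
With molar solubility s: [Pb^2+] = 3s, [PO4^3-] = 2s.
So Ksp = (3s)^3 × (2s)^2 = 108s^5
s = (1.45 × 10^-44 / 108)^(1/5) = 6.693 × 10^-10 M
[PO4^3-] = 2s = 1.34 × 10^-9 M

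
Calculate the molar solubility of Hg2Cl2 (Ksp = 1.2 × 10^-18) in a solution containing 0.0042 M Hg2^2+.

s ≈ 8.5 x 10^-9 M

Hg2Cl2(s) ⇌ Hg2^2+ + 2 Cl^-
Ksp = [Hg2^2+][Cl^-]^2
Let s = moles of Hg2Cl2 that dissolve per litre. [Hg2^2+] = 0.0042 + s ≈ 0.0042, [Cl^-] = 2s (common-ion effect: Hg2^2+ is already 0.0042 M).
Ksp ≈ 0.0042 × (2s)^2
s = 8.5 × 10^-9 M
Check: s = 8.5 x 10^-9 ≪ 0.0042, so the approximation is valid.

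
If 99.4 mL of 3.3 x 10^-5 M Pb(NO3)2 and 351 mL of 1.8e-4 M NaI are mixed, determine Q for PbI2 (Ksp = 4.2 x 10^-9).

Q ≈ 1.4 x 10^-13

Total volume = 99.4 + 351 = 450.4 mL.
[Pb^2+] = 3.3 × 10^-5 × (99.4/450.4) = 7.28 × 10^-6 M
[I^-] = 1.8 x 10^-4 × (351/450.4) = 1.40 x 10^-4 M
PbI2(s) ⇌ Pb^2+(aq) + 2 I^-(aq), so Q = [Pb^2+][I^-]^2
Q = (7.28 × 10^-6)(1.40 × 10^-4)^2 = 1.4 × 10^-13
Q < Ksp, so no precipitate of PbI2 forms.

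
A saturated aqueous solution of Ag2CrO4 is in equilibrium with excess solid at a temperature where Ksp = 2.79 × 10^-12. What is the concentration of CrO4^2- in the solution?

[CrO4^2-] ≈ 8.87 x 10^-5 M

Ag2CrO4(s) <=> 2 Ag^+ + CrO4^2-
Ksp = [Ag^+]^2[CrO4^2-]
Let s = molar solubility. Then [Ag^+] = 2s and [CrO4^2-] = s.
Substituting: Ksp = (2s)^2s = 4s^3
Solving, s = (2.79 × 10^-12/4)^(1/3) = 8.868 x 10^-5 M
[CrO4^2-] = s = 8.87 × 10^-5 M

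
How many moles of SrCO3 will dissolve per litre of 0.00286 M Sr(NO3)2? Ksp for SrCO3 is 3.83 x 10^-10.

s ≈ 1.34 × 10^-7 M

SrCO3(s) <=> Sr^2+ + CO3^2-
Ksp = [Sr^2+][CO3^2-]
If s mol/L dissolves here, [Sr^2+] = 0.00286 + s ≈ 0.00286, [CO3^2-] = s (common-ion effect: Sr^2+ is already 0.00286 M).
Ksp ≈ 0.00286 × s
s = 1.34 x 10^-7 M
Check: s = 1.3 x 10^-7 ≪ 0.00286, so the approximation is valid.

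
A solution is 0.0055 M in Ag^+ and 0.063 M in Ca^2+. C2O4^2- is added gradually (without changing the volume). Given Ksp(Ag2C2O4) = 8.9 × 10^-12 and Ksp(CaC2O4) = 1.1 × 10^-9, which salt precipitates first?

CaC2O4

Each salt begins to precipitate when Q = Ksp, i.e. when [C2O4^2-] reaches its threshold.
For Ag2C2O4: 8.9 × 10^-12 = (0.0055)^2 × [C2O4^2-]  ⇒  [C2O4^2-] = 2.9 × 10^-7 M.
For CaC2O4: 1.1 × 10^-9 = 0.063 × [C2O4^2-]  ⇒  [C2O4^2-] = 1.7 × 10^-8 M.
The salt with the lower threshold [C2O4^2-] precipitates first: CaC2O4.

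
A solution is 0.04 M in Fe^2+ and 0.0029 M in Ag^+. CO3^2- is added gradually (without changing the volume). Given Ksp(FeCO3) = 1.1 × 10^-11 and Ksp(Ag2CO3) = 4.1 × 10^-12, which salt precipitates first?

Precipitation of each salt starts when its ion product equals its Ksp.
For FeCO3: 1.1 × 10^-11 = 0.04 × [CO3^2-]  ⇒  [CO3^2-] = 2.8 × 10^-10 M.
For Ag2CO3: 4.1 × 10^-12 = (0.0029)^2 × [CO3^2-]  ⇒  [CO3^2-] = 4.9 x 10^-7 M.
The salt with the lower threshold [CO3^2-] precipitates first: FeCO3.

FeCO3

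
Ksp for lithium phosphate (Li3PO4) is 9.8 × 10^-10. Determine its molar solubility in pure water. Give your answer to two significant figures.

2.5 × 10^-3 M

Li3PO4(s) ⇌ 3 Li^+ + PO4^3-
Ksp = [Li^+]^3[PO4^3-]
If s mol/L of Li3PO4 dissolves, [Li^+] = 3s and [PO4^3-] = s.
So Ksp = (3s)^3 × s = 27s^4
Solving, s = (9.8 × 10^-10/27)^(1/4) = 2.5 × 10^-3 M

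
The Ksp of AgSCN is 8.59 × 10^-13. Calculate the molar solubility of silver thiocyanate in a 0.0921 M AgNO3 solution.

s ≈ 9.33 × 10^-12 M

AgSCN(s) ⇌ Ag^+(aq) + SCN^-(aq)
Ksp = [Ag^+][SCN^-]
If s mol/L dissolves here, [Ag^+] = 0.0921 + s ≈ 0.0921, [SCN^-] = s (common-ion effect: Ag^+ is already 0.0921 M).
Ksp ≈ 0.0921 × s
s = 9.33 × 10^-12 M
Check: s = 9.3 x 10^-12 ≪ 0.0921, so the approximation is valid.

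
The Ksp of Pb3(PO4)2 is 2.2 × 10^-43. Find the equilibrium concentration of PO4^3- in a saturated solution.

[PO4^3-] ≈ 2.3 x 10^-9 M

Pb3(PO4)2(s) ⇌ 3 Pb^2+(aq) + 2 PO4^3-(aq)
Ksp = [Pb^2+]^3[PO4^3-]^2
Let s = molar solubility. Then [Pb^2+] = 3s and [PO4^3-] = 2s.
Substituting: Ksp = (3s)^3(2s)^2 = 108s^5
Solving, s = (2.2 × 10^-43/108)^(1/5) = 1.15 x 10^-9 M
[PO4^3-] = 2s = 2.3 x 10^-9 M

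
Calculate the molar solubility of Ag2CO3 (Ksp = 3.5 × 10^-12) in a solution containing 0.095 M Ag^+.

Ag2CO3(s) ⇌ 2 Ag^+ + CO3^2-
Ksp = [Ag^+]^2[CO3^2-]
If s mol/L dissolves here, [Ag^+] = 0.095 + 2s ≈ 0.095, [CO3^2-] = s (Ksp is small, so little additional dissolves).
Ksp ≈ (0.095)^2 × s
s = 3.9 × 10^-10 M
Check: 2s = 7.8 × 10^-10 ≪ 0.095, so the approximation is valid.

3.9 x 10^-10 M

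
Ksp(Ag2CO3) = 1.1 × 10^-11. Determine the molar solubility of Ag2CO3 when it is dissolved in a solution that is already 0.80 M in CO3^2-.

1.9e-6 M

Ag2CO3(s) <=> 2 Ag^+(aq) + CO3^2-(aq)
Ksp = [Ag^+]^2[CO3^2-]
Let s = moles of Ag2CO3 that dissolve per litre. [Ag^+] = 2s, [CO3^2-] = 0.80 + s ≈ 0.80 (common-ion effect: CO3^2- is already 0.80 M).
Ksp ≈ (2s)^2 × 0.80
s = 1.9 x 10^-6 M
Check: s = 1.9 x 10^-6 ≪ 0.80, so the approximation is valid.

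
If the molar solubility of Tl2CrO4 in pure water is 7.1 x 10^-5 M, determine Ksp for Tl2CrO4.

Tl2CrO4(s) ⇌ 2 Tl^+(aq) + CrO4^2-(aq)
For each mole of Tl2CrO4 that dissolves: [Tl^+] = 2s, [CrO4^2-] = s.
Ksp = [Tl^+]^2[CrO4^2-]
So Ksp = (2s)^2 × s = 4s^3
With s = 7.1 x 10^-5: Ksp = 1.4 × 10^-12

1.4 × 10^-12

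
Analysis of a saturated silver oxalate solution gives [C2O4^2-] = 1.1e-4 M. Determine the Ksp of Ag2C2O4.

Ag2C2O4(s) ⇌ 2 Ag^+(aq) + C2O4^2-(aq)
Stoichiometry gives [Ag^+] = (2/1)[C2O4^2-] = 2.20 × 10^-4 M.
Ksp = [Ag^+]^2[C2O4^2-]
Ksp = (2.20 x 10^-4)^2 × 1.1 × 10^-4 = 5.3 × 10^-12

Ksp = 5.3e-12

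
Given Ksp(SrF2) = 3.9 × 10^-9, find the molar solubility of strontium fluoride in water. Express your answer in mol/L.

SrF2(s) <=> Sr^2+ + 2 F^-
Ksp = [Sr^2+][F^-]^2
For each mole of SrF2 that dissolves: [Sr^2+] = s, [F^-] = 2s.
Ksp = s(2s)^2 = 4s^3
s = (3.9 × 10^-9 / 4)^(1/3) = 9.9 x 10^-4 M

s ≈ 9.9 × 10^-4 M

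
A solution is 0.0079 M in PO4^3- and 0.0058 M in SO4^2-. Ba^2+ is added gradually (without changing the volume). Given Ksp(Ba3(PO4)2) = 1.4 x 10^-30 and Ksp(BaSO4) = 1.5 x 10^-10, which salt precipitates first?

Ba3(PO4)2

Each salt begins to precipitate when Q = Ksp, i.e. when [Ba^2+] reaches its threshold.
For Ba3(PO4)2: 1.4 x 10^-30 = (0.0079)^2 × [Ba^2+]^3  ⇒  [Ba^2+] = 2.8 x 10^-9 M.
For BaSO4: 1.5 x 10^-10 = 0.0058 × [Ba^2+]  ⇒  [Ba^2+] = 2.6 x 10^-8 M.
The salt with the lower threshold [Ba^2+] precipitates first: Ba3(PO4)2.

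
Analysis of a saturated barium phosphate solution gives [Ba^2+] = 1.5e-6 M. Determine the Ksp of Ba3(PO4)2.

3.4 × 10^-30

Ba3(PO4)2(s) <=> 3 Ba^2+(aq) + 2 PO4^3-(aq)
Stoichiometry gives [PO4^3-] = (2/3)[Ba^2+] = 1.00 × 10^-6 M.
Ksp = [Ba^2+]^3[PO4^3-]^2
Ksp = (1.5 x 10^-6)^3 × (1.00 x 10^-6)^2 = 3.4 × 10^-30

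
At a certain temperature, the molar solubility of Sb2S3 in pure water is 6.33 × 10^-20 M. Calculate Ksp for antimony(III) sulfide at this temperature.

Sb2S3(s) ⇌ 2 Sb^3+ + 3 S^2-
For each mole of Sb2S3 that dissolves: [Sb^3+] = 2s, [S^2-] = 3s.
Ksp = [Sb^3+]^2[S^2-]^3
So Ksp = (2s)^2 × (3s)^3 = 108s^5
With s = 6.33 × 10^-20: Ksp = 1.10 × 10^-94

1.10 x 10^-94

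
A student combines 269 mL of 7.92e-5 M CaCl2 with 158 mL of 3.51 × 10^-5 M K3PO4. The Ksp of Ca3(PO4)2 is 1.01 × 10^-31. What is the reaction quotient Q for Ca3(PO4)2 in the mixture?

Total volume = 269 + 158 = 427 mL.
[Ca^2+] = 7.92 x 10^-5 × (269/427) = 4.989 × 10^-5 M
[PO4^3-] = 3.51 × 10^-5 × (158/427) = 1.299 x 10^-5 M
Ca3(PO4)2(s) <=> 3 Ca^2+(aq) + 2 PO4^3-(aq), so Q = [Ca^2+]^3[PO4^3-]^2
Q = (4.989 × 10^-5)^3(1.299 x 10^-5)^2 = 2.10 × 10^-23
Q > Ksp, so Ca3(PO4)2 will precipitate.

Q ≈ 2.10 x 10^-23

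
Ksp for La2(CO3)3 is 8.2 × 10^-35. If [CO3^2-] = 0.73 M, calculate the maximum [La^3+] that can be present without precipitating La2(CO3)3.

La2(CO3)3(s) <=> 2 La^3+(aq) + 3 CO3^2-(aq)
Ksp = [La^3+]^2[CO3^2-]^3
Precipitation begins when Q = Ksp. With [CO3^2-] = 0.73 M:
8.2 × 10^-35 = (0.73)^3 × [La^3+]^2
[La^3+] = (8.2 × 10^-35 / 3.89 × 10^-1)^(1/2) = 1.5 × 10^-17 M

[La^3+] = 1.5e-17 M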